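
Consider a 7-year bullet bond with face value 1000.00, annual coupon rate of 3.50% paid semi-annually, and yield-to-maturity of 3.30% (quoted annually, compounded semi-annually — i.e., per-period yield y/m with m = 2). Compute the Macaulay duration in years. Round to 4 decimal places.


Answer: Macaulay duration = 6.2743 years

Derivation:
Coupon per period c = face * coupon_rate / m = 17.500000
Periods per year m = 2; per-period yield y/m = 0.016500
Number of cashflows N = 14
Cashflows (t years, CF_t, discount factor 1/(1+y/m)^(m*t), PV):
  t = 0.5000: CF_t = 17.500000, DF = 0.983768, PV = 17.215937
  t = 1.0000: CF_t = 17.500000, DF = 0.967799, PV = 16.936485
  t = 1.5000: CF_t = 17.500000, DF = 0.952090, PV = 16.661569
  t = 2.0000: CF_t = 17.500000, DF = 0.936635, PV = 16.391116
  t = 2.5000: CF_t = 17.500000, DF = 0.921432, PV = 16.125052
  t = 3.0000: CF_t = 17.500000, DF = 0.906475, PV = 15.863308
  t = 3.5000: CF_t = 17.500000, DF = 0.891761, PV = 15.605812
  t = 4.0000: CF_t = 17.500000, DF = 0.877285, PV = 15.352496
  t = 4.5000: CF_t = 17.500000, DF = 0.863045, PV = 15.103291
  t = 5.0000: CF_t = 17.500000, DF = 0.849036, PV = 14.858132
  t = 5.5000: CF_t = 17.500000, DF = 0.835254, PV = 14.616953
  t = 6.0000: CF_t = 17.500000, DF = 0.821696, PV = 14.379688
  t = 6.5000: CF_t = 17.500000, DF = 0.808359, PV = 14.146274
  t = 7.0000: CF_t = 1017.500000, DF = 0.795237, PV = 809.153759
Price P = sum_t PV_t = 1012.409872
Macaulay numerator sum_t t * PV_t:
  t * PV_t at t = 0.5000: 8.607969
  t * PV_t at t = 1.0000: 16.936485
  t * PV_t at t = 1.5000: 24.992354
  t * PV_t at t = 2.0000: 32.782231
  t * PV_t at t = 2.5000: 40.312631
  t * PV_t at t = 3.0000: 47.589923
  t * PV_t at t = 3.5000: 54.620342
  t * PV_t at t = 4.0000: 61.409983
  t * PV_t at t = 4.5000: 67.964811
  t * PV_t at t = 5.0000: 74.290661
  t * PV_t at t = 5.5000: 80.393239
  t * PV_t at t = 6.0000: 86.278126
  t * PV_t at t = 6.5000: 91.950782
  t * PV_t at t = 7.0000: 5664.076316
Macaulay duration D = (sum_t t * PV_t) / P = 6352.205853 / 1012.409872 = 6.274342


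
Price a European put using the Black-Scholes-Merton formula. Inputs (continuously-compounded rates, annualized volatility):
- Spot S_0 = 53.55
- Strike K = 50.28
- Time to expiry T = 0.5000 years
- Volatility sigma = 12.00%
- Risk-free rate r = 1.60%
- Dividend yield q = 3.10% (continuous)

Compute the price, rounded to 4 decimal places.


d1 = (ln(S/K) + (r - q + 0.5*sigma^2) * T) / (sigma * sqrt(T)) = 0.69659933
d2 = d1 - sigma * sqrt(T) = 0.61174652
exp(-rT) = 0.99203191; exp(-qT) = 0.98461951
P = K * exp(-rT) * N(-d2) - S_0 * exp(-qT) * N(-d1)
N(-d1) = 0.24302679; N(-d2) = 0.27035274
P = 50.2800 * 0.99203191 * 0.27035274 - 53.5500 * 0.98461951 * 0.24302679 = 0.6711

Answer: Price = 0.6711


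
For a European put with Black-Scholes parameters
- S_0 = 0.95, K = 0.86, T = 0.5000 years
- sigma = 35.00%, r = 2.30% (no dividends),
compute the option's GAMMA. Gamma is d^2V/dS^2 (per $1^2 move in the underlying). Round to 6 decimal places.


Answer: Gamma = 1.440437

Derivation:
d1 = 0.5723709997; d2 = 0.3248836263
phi(d1) = 0.3386653545; exp(-qT) = 1.0000000000; exp(-rT) = 0.9885658722
Gamma = exp(-qT) * phi(d1) / (S * sigma * sqrt(T)) = 1.0000000000 * 0.3386653545 / (0.9500 * 0.3500 * 0.7071067812) = 1.440437


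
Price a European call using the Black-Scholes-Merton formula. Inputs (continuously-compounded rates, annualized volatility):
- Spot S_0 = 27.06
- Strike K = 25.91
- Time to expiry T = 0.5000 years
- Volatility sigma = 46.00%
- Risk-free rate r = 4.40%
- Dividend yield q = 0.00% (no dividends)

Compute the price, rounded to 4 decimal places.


d1 = (ln(S/K) + (r - q + 0.5*sigma^2) * T) / (sigma * sqrt(T)) = 0.36378378
d2 = d1 - sigma * sqrt(T) = 0.03851466
exp(-rT) = 0.97824024; exp(-qT) = 1.00000000
C = S_0 * exp(-qT) * N(d1) - K * exp(-rT) * N(d2)
N(d1) = 0.64199026; N(d2) = 0.51536133
C = 27.0600 * 1.00000000 * 0.64199026 - 25.9100 * 0.97824024 * 0.51536133 = 4.3098

Answer: Price = 4.3098


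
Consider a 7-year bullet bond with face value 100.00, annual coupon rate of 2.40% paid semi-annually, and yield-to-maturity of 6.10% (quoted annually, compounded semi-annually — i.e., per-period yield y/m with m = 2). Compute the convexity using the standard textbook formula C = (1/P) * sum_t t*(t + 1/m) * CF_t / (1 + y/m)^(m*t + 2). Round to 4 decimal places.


Coupon per period c = face * coupon_rate / m = 1.200000
Periods per year m = 2; per-period yield y/m = 0.030500
Number of cashflows N = 14
Cashflows (t years, CF_t, discount factor 1/(1+y/m)^(m*t), PV):
  t = 0.5000: CF_t = 1.200000, DF = 0.970403, PV = 1.164483
  t = 1.0000: CF_t = 1.200000, DF = 0.941681, PV = 1.130018
  t = 1.5000: CF_t = 1.200000, DF = 0.913810, PV = 1.096572
  t = 2.0000: CF_t = 1.200000, DF = 0.886764, PV = 1.064117
  t = 2.5000: CF_t = 1.200000, DF = 0.860518, PV = 1.032622
  t = 3.0000: CF_t = 1.200000, DF = 0.835049, PV = 1.002059
  t = 3.5000: CF_t = 1.200000, DF = 0.810334, PV = 0.972401
  t = 4.0000: CF_t = 1.200000, DF = 0.786350, PV = 0.943620
  t = 4.5000: CF_t = 1.200000, DF = 0.763076, PV = 0.915692
  t = 5.0000: CF_t = 1.200000, DF = 0.740491, PV = 0.888590
  t = 5.5000: CF_t = 1.200000, DF = 0.718575, PV = 0.862290
  t = 6.0000: CF_t = 1.200000, DF = 0.697307, PV = 0.836768
  t = 6.5000: CF_t = 1.200000, DF = 0.676669, PV = 0.812002
  t = 7.0000: CF_t = 101.200000, DF = 0.656641, PV = 66.452078
Price P = sum_t PV_t = 79.173312
Convexity numerator sum_t t*(t + 1/m) * CF_t / (1+y/m)^(m*t + 2):
  t = 0.5000: term = 0.548286
  t = 1.0000: term = 1.596175
  t = 1.5000: term = 3.097865
  t = 2.0000: term = 5.010295
  t = 2.5000: term = 7.293005
  t = 3.0000: term = 9.908013
  t = 3.5000: term = 12.819684
  t = 4.0000: term = 15.994615
  t = 4.5000: term = 19.401522
  t = 5.0000: term = 23.011132
  t = 5.5000: term = 26.796078
  t = 6.0000: term = 30.730803
  t = 6.5000: term = 34.791464
  t = 7.0000: term = 3285.276129
Convexity = (1/P) * sum = 3476.275067 / 79.173312 = 43.907157

Answer: Convexity = 43.9072


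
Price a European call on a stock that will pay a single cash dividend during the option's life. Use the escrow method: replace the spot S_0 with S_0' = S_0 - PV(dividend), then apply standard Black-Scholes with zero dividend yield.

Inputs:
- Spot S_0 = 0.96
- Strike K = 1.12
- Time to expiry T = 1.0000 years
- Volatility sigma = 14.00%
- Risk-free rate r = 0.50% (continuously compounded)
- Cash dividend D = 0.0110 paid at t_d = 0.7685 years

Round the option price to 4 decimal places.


PV(D) = D * exp(-r * t_d) = 0.0110 * 0.99616487 = 0.01095781
S_0' = S_0 - PV(D) = 0.9600 - 0.01095781 = 0.94904219
d1 = (ln(S_0'/K) + (r + sigma^2/2)*T) / (sigma*sqrt(T)) = -1.07736224
d2 = d1 - sigma*sqrt(T) = -1.21736224
exp(-rT) = 0.99501248
N(d1) = 0.14065923; N(d2) = 0.11173321
C = S_0' * N(d1) - K * exp(-rT) * N(d2) = 0.94904219 * 0.14065923 - 1.1200 * 0.99501248 * 0.11173321 = 0.0090

Answer: Price = 0.0090


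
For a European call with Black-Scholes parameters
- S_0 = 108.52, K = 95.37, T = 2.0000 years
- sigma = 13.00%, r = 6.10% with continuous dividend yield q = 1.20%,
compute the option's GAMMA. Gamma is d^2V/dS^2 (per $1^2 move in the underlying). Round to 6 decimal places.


Answer: Gamma = 0.008087

Derivation:
d1 = 1.3275680926; d2 = 1.1437203295
phi(d1) = 0.1652729295; exp(-qT) = 0.9762857098; exp(-rT) = 0.8851483685
Gamma = exp(-qT) * phi(d1) / (S * sigma * sqrt(T)) = 0.9762857098 * 0.1652729295 / (108.5200 * 0.1300 * 1.4142135624) = 0.008087


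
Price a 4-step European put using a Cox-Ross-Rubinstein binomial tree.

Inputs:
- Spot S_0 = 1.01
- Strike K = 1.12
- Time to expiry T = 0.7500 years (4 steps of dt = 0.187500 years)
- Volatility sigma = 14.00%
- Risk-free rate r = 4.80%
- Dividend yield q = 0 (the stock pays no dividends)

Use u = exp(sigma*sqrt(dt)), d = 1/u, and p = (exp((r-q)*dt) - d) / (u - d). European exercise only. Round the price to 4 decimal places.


Answer: Price = V(0,0) = 0.0922

Derivation:
dt = T/N = 0.187500
u = exp(sigma*sqrt(dt)) = 1.062497; d = 1/u = 0.941179
p = (exp((r-q)*dt) - d) / (u - d) = 0.559369
Discount per step: exp(-r*dt) = 0.991040
Stock lattice S(k, i) with i counting down-moves:
  k=0: S(0,0) = 1.0100
  k=1: S(1,0) = 1.0731; S(1,1) = 0.9506
  k=2: S(2,0) = 1.1402; S(2,1) = 1.0100; S(2,2) = 0.8947
  k=3: S(3,0) = 1.2114; S(3,1) = 1.0731; S(3,2) = 0.9506; S(3,3) = 0.8421
  k=4: S(4,0) = 1.2872; S(4,1) = 1.1402; S(4,2) = 1.0100; S(4,3) = 0.8947; S(4,4) = 0.7925
Terminal payoffs V(N, i) = max(K - S_T, 0):
  V(4,0) = 0.000000; V(4,1) = 0.000000; V(4,2) = 0.110000; V(4,3) = 0.225324; V(4,4) = 0.327479
Backward induction: V(k, i) = exp(-r*dt) * [p * V(k+1, i) + (1-p) * V(k+1, i+1)].
  V(3,0) = exp(-r*dt) * [p*0.000000 + (1-p)*0.000000] = 0.000000
  V(3,1) = exp(-r*dt) * [p*0.000000 + (1-p)*0.110000] = 0.048035
  V(3,2) = exp(-r*dt) * [p*0.110000 + (1-p)*0.225324] = 0.159374
  V(3,3) = exp(-r*dt) * [p*0.225324 + (1-p)*0.327479] = 0.267914
  V(2,0) = exp(-r*dt) * [p*0.000000 + (1-p)*0.048035] = 0.020976
  V(2,1) = exp(-r*dt) * [p*0.048035 + (1-p)*0.159374] = 0.096225
  V(2,2) = exp(-r*dt) * [p*0.159374 + (1-p)*0.267914] = 0.205344
  V(1,0) = exp(-r*dt) * [p*0.020976 + (1-p)*0.096225] = 0.053648
  V(1,1) = exp(-r*dt) * [p*0.096225 + (1-p)*0.205344] = 0.143013
  V(0,0) = exp(-r*dt) * [p*0.053648 + (1-p)*0.143013] = 0.092191


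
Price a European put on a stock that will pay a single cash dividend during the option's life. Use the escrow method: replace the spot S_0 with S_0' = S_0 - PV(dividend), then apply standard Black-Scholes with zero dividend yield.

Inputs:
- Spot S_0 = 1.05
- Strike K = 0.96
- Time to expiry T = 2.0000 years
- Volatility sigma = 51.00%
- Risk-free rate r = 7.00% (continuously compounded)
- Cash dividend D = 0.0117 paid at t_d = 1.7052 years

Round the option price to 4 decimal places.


Answer: Price = 0.1730

Derivation:
PV(D) = D * exp(-r * t_d) = 0.0117 * 0.88748470 = 0.01038357
S_0' = S_0 - PV(D) = 1.0500 - 0.01038357 = 1.03961643
d1 = (ln(S_0'/K) + (r + sigma^2/2)*T) / (sigma*sqrt(T)) = 0.66519867
d2 = d1 - sigma*sqrt(T) = -0.05605025
exp(-rT) = 0.86935824
N(-d1) = 0.25296171; N(-d2) = 0.52234911
P = K * exp(-rT) * N(-d2) - S_0' * N(-d1) = 0.9600 * 0.86935824 * 0.52234911 - 1.03961643 * 0.25296171 = 0.1730


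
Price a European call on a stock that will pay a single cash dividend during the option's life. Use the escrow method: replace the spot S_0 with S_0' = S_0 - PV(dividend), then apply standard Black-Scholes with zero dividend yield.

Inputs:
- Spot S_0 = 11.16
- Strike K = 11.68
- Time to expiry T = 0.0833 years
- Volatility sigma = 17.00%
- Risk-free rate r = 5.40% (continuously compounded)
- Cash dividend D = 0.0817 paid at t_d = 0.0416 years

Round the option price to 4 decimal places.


Answer: Price = 0.0476

Derivation:
PV(D) = D * exp(-r * t_d) = 0.0817 * 0.99775612 = 0.08151668
S_0' = S_0 - PV(D) = 11.1600 - 0.08151668 = 11.07848332
d1 = (ln(S_0'/K) + (r + sigma^2/2)*T) / (sigma*sqrt(T)) = -0.96140519
d2 = d1 - sigma*sqrt(T) = -1.01047015
exp(-rT) = 0.99551190
N(d1) = 0.16817424; N(d2) = 0.15613505
C = S_0' * N(d1) - K * exp(-rT) * N(d2) = 11.07848332 * 0.16817424 - 11.6800 * 0.99551190 * 0.15613505 = 0.0476


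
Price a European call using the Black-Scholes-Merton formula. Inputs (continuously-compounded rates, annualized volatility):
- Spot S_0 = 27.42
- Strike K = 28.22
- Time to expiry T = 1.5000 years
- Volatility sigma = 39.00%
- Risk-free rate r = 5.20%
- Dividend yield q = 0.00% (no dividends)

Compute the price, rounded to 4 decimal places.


Answer: Price = 5.7365

Derivation:
d1 = (ln(S/K) + (r - q + 0.5*sigma^2) * T) / (sigma * sqrt(T)) = 0.34191679
d2 = d1 - sigma * sqrt(T) = -0.13573371
exp(-rT) = 0.92496443; exp(-qT) = 1.00000000
C = S_0 * exp(-qT) * N(d1) - K * exp(-rT) * N(d2)
N(d1) = 0.63379324; N(d2) = 0.44601590
C = 27.4200 * 1.00000000 * 0.63379324 - 28.2200 * 0.92496443 * 0.44601590 = 5.7365


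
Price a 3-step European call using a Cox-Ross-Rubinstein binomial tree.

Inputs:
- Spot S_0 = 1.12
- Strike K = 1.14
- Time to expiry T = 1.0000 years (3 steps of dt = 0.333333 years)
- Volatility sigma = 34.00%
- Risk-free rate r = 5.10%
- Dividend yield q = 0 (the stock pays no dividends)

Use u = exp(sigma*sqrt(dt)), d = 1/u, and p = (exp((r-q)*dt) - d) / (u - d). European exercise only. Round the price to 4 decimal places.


Answer: Price = V(0,0) = 0.1795

Derivation:
dt = T/N = 0.333333
u = exp(sigma*sqrt(dt)) = 1.216891; d = 1/u = 0.821766
p = (exp((r-q)*dt) - d) / (u - d) = 0.494474
Discount per step: exp(-r*dt) = 0.983144
Stock lattice S(k, i) with i counting down-moves:
  k=0: S(0,0) = 1.1200
  k=1: S(1,0) = 1.3629; S(1,1) = 0.9204
  k=2: S(2,0) = 1.6585; S(2,1) = 1.1200; S(2,2) = 0.7563
  k=3: S(3,0) = 2.0182; S(3,1) = 1.3629; S(3,2) = 0.9204; S(3,3) = 0.6215
Terminal payoffs V(N, i) = max(S_T - K, 0):
  V(3,0) = 0.878240; V(3,1) = 0.222918; V(3,2) = 0.000000; V(3,3) = 0.000000
Backward induction: V(k, i) = exp(-r*dt) * [p * V(k+1, i) + (1-p) * V(k+1, i+1)].
  V(2,0) = exp(-r*dt) * [p*0.878240 + (1-p)*0.222918] = 0.537738
  V(2,1) = exp(-r*dt) * [p*0.222918 + (1-p)*0.000000] = 0.108369
  V(2,2) = exp(-r*dt) * [p*0.000000 + (1-p)*0.000000] = 0.000000
  V(1,0) = exp(-r*dt) * [p*0.537738 + (1-p)*0.108369] = 0.315276
  V(1,1) = exp(-r*dt) * [p*0.108369 + (1-p)*0.000000] = 0.052682
  V(0,0) = exp(-r*dt) * [p*0.315276 + (1-p)*0.052682] = 0.179451


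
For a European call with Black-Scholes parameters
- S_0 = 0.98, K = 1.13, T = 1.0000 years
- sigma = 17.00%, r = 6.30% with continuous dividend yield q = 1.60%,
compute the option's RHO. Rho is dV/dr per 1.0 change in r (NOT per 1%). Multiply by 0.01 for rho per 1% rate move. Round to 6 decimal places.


Answer: Rho = 0.274847

Derivation:
d1 = -0.4762961179; d2 = -0.6462961179
phi(d1) = 0.3561627359; exp(-qT) = 0.9841273201; exp(-rT) = 0.9389434737
N(d2) = 0.2590438008
Rho = K*T*exp(-rT)*N(d2) = 1.1300 * 1.0000 * 0.9389434737 * 0.2590438008 = 0.274847


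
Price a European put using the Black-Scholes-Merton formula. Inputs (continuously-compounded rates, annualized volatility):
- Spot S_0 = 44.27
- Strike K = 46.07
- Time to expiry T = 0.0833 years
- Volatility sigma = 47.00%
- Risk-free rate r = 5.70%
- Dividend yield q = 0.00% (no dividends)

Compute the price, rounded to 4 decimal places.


d1 = (ln(S/K) + (r - q + 0.5*sigma^2) * T) / (sigma * sqrt(T)) = -0.19097762
d2 = d1 - sigma * sqrt(T) = -0.32662779
exp(-rT) = 0.99526315; exp(-qT) = 1.00000000
P = K * exp(-rT) * N(-d2) - S_0 * exp(-qT) * N(-d1)
N(-d1) = 0.57572844; N(-d2) = 0.62802529
P = 46.0700 * 0.99526315 * 0.62802529 - 44.2700 * 1.00000000 * 0.57572844 = 3.3086

Answer: Price = 3.3086


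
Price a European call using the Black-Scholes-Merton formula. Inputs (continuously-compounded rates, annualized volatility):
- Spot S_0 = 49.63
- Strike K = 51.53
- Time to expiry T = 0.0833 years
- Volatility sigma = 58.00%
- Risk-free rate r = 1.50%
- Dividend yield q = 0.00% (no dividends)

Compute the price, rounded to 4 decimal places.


d1 = (ln(S/K) + (r - q + 0.5*sigma^2) * T) / (sigma * sqrt(T)) = -0.13326384
d2 = d1 - sigma * sqrt(T) = -0.30066193
exp(-rT) = 0.99875128; exp(-qT) = 1.00000000
C = S_0 * exp(-qT) * N(d1) - K * exp(-rT) * N(d2)
N(d1) = 0.44699236; N(d2) = 0.38183615
C = 49.6300 * 1.00000000 * 0.44699236 - 51.5300 * 0.99875128 * 0.38183615 = 2.5328

Answer: Price = 2.5328


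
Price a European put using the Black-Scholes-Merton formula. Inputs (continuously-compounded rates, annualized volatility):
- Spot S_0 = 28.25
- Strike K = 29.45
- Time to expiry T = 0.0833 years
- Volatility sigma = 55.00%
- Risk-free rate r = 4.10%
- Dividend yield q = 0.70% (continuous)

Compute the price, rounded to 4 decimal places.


d1 = (ln(S/K) + (r - q + 0.5*sigma^2) * T) / (sigma * sqrt(T)) = -0.16485573
d2 = d1 - sigma * sqrt(T) = -0.32359530
exp(-rT) = 0.99659053; exp(-qT) = 0.99941707
P = K * exp(-rT) * N(-d2) - S_0 * exp(-qT) * N(-d1)
N(-d1) = 0.56547123; N(-d2) = 0.62687778
P = 29.4500 * 0.99659053 * 0.62687778 - 28.2500 * 0.99941707 * 0.56547123 = 2.4334

Answer: Price = 2.4334


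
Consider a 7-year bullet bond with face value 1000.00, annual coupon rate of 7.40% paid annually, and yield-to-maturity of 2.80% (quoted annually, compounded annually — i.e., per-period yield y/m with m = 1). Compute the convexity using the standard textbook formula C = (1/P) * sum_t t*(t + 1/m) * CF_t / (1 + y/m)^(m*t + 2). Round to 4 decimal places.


Answer: Convexity = 41.7390

Derivation:
Coupon per period c = face * coupon_rate / m = 74.000000
Periods per year m = 1; per-period yield y/m = 0.028000
Number of cashflows N = 7
Cashflows (t years, CF_t, discount factor 1/(1+y/m)^(m*t), PV):
  t = 1.0000: CF_t = 74.000000, DF = 0.972763, PV = 71.984436
  t = 2.0000: CF_t = 74.000000, DF = 0.946267, PV = 70.023770
  t = 3.0000: CF_t = 74.000000, DF = 0.920493, PV = 68.116508
  t = 4.0000: CF_t = 74.000000, DF = 0.895422, PV = 66.261195
  t = 5.0000: CF_t = 74.000000, DF = 0.871033, PV = 64.456415
  t = 6.0000: CF_t = 74.000000, DF = 0.847308, PV = 62.700793
  t = 7.0000: CF_t = 1074.000000, DF = 0.824230, PV = 885.222571
Price P = sum_t PV_t = 1288.765687
Convexity numerator sum_t t*(t + 1/m) * CF_t / (1+y/m)^(m*t + 2):
  t = 1.0000: term = 136.233016
  t = 2.0000: term = 397.567167
  t = 3.0000: term = 773.476979
  t = 4.0000: term = 1254.015855
  t = 5.0000: term = 1829.789672
  t = 6.0000: term = 2491.931459
  t = 7.0000: term = 46908.794953
Convexity = (1/P) * sum = 53791.809101 / 1288.765687 = 41.739014


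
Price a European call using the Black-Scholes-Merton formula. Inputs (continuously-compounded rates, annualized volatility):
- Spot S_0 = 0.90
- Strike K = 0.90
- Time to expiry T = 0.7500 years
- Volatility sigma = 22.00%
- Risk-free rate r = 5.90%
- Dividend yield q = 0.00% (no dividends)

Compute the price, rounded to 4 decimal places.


d1 = (ln(S/K) + (r - q + 0.5*sigma^2) * T) / (sigma * sqrt(T)) = 0.32751506
d2 = d1 - sigma * sqrt(T) = 0.13698947
exp(-rT) = 0.95671475; exp(-qT) = 1.00000000
C = S_0 * exp(-qT) * N(d1) - K * exp(-rT) * N(d2)
N(d1) = 0.62836082; N(d2) = 0.55448044
C = 0.9000 * 1.00000000 * 0.62836082 - 0.9000 * 0.95671475 * 0.55448044 = 0.0881

Answer: Price = 0.0881


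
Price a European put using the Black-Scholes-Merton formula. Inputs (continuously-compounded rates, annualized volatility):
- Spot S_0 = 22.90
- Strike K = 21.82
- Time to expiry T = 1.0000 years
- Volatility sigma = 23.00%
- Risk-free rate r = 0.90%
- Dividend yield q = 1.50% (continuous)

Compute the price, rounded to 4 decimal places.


d1 = (ln(S/K) + (r - q + 0.5*sigma^2) * T) / (sigma * sqrt(T)) = 0.29895622
d2 = d1 - sigma * sqrt(T) = 0.06895622
exp(-rT) = 0.99104038; exp(-qT) = 0.98511194
P = K * exp(-rT) * N(-d2) - S_0 * exp(-qT) * N(-d1)
N(-d1) = 0.38248673; N(-d2) = 0.47251223
P = 21.8200 * 0.99104038 * 0.47251223 - 22.9000 * 0.98511194 * 0.38248673 = 1.5893

Answer: Price = 1.5893


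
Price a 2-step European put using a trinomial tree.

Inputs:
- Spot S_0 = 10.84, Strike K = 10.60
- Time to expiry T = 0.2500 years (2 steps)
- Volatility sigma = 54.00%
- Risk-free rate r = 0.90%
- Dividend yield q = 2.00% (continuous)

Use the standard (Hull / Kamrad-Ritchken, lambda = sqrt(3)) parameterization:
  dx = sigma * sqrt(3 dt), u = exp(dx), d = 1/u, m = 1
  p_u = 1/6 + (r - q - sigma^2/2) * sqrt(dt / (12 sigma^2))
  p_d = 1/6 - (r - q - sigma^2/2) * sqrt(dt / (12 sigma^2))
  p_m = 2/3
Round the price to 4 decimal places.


dt = T/N = 0.125000; dx = sigma*sqrt(3*dt) = 0.330681
u = exp(dx) = 1.391916; d = 1/u = 0.718434
p_u = 0.137031, p_m = 0.666667, p_d = 0.196302
Discount per step: exp(-r*dt) = 0.998876
Stock lattice S(k, j) with j the centered position index:
  k=0: S(0,+0) = 10.8400
  k=1: S(1,-1) = 7.7878; S(1,+0) = 10.8400; S(1,+1) = 15.0884
  k=2: S(2,-2) = 5.5950; S(2,-1) = 7.7878; S(2,+0) = 10.8400; S(2,+1) = 15.0884; S(2,+2) = 21.0017
Terminal payoffs V(N, j) = max(K - S_T, 0):
  V(2,-2) = 5.004958; V(2,-1) = 2.812173; V(2,+0) = 0.000000; V(2,+1) = 0.000000; V(2,+2) = 0.000000
Backward induction: V(k, j) = exp(-r*dt) * [p_u * V(k+1, j+1) + p_m * V(k+1, j) + p_d * V(k+1, j-1)]
  V(1,-1) = exp(-r*dt) * [p_u*0.000000 + p_m*2.812173 + p_d*5.004958] = 2.854055
  V(1,+0) = exp(-r*dt) * [p_u*0.000000 + p_m*0.000000 + p_d*2.812173] = 0.551416
  V(1,+1) = exp(-r*dt) * [p_u*0.000000 + p_m*0.000000 + p_d*0.000000] = 0.000000
  V(0,+0) = exp(-r*dt) * [p_u*0.000000 + p_m*0.551416 + p_d*2.854055] = 0.926825

Answer: Price = V(0,0) = 0.9268


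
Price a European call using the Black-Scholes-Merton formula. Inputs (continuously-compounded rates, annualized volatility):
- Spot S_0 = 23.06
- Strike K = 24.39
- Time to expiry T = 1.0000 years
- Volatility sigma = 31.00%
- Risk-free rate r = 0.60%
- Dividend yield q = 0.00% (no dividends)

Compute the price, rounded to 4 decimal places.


Answer: Price = 2.3590

Derivation:
d1 = (ln(S/K) + (r - q + 0.5*sigma^2) * T) / (sigma * sqrt(T)) = -0.00652806
d2 = d1 - sigma * sqrt(T) = -0.31652806
exp(-rT) = 0.99401796; exp(-qT) = 1.00000000
C = S_0 * exp(-qT) * N(d1) - K * exp(-rT) * N(d2)
N(d1) = 0.49739570; N(d2) = 0.37580087
C = 23.0600 * 1.00000000 * 0.49739570 - 24.3900 * 0.99401796 * 0.37580087 = 2.3590


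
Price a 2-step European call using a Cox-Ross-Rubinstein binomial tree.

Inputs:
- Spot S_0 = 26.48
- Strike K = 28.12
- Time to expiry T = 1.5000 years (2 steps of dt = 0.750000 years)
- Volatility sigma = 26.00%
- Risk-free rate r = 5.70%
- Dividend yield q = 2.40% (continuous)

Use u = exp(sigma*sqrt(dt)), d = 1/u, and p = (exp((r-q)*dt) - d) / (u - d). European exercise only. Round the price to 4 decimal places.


dt = T/N = 0.750000
u = exp(sigma*sqrt(dt)) = 1.252531; d = 1/u = 0.798383
p = (exp((r-q)*dt) - d) / (u - d) = 0.499123
Discount per step: exp(-r*dt) = 0.958151
Stock lattice S(k, i) with i counting down-moves:
  k=0: S(0,0) = 26.4800
  k=1: S(1,0) = 33.1670; S(1,1) = 21.1412
  k=2: S(2,0) = 41.5427; S(2,1) = 26.4800; S(2,2) = 16.8788
Terminal payoffs V(N, i) = max(S_T - K, 0):
  V(2,0) = 13.422747; V(2,1) = 0.000000; V(2,2) = 0.000000
Backward induction: V(k, i) = exp(-r*dt) * [p * V(k+1, i) + (1-p) * V(k+1, i+1)].
  V(1,0) = exp(-r*dt) * [p*13.422747 + (1-p)*0.000000] = 6.419224
  V(1,1) = exp(-r*dt) * [p*0.000000 + (1-p)*0.000000] = 0.000000
  V(0,0) = exp(-r*dt) * [p*6.419224 + (1-p)*0.000000] = 3.069896

Answer: Price = V(0,0) = 3.0699


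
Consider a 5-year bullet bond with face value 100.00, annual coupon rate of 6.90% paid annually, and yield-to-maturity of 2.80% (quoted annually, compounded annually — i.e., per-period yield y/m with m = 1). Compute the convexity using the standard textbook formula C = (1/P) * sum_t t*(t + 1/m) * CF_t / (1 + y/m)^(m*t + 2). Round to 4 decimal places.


Answer: Convexity = 24.2431

Derivation:
Coupon per period c = face * coupon_rate / m = 6.900000
Periods per year m = 1; per-period yield y/m = 0.028000
Number of cashflows N = 5
Cashflows (t years, CF_t, discount factor 1/(1+y/m)^(m*t), PV):
  t = 1.0000: CF_t = 6.900000, DF = 0.972763, PV = 6.712062
  t = 2.0000: CF_t = 6.900000, DF = 0.946267, PV = 6.529243
  t = 3.0000: CF_t = 6.900000, DF = 0.920493, PV = 6.351404
  t = 4.0000: CF_t = 6.900000, DF = 0.895422, PV = 6.178409
  t = 5.0000: CF_t = 106.900000, DF = 0.871033, PV = 93.113389
Price P = sum_t PV_t = 118.884507
Convexity numerator sum_t t*(t + 1/m) * CF_t / (1+y/m)^(m*t + 2):
  t = 1.0000: term = 12.702808
  t = 2.0000: term = 37.070452
  t = 3.0000: term = 72.121502
  t = 4.0000: term = 116.928505
  t = 5.0000: term = 2643.304269
Convexity = (1/P) * sum = 2882.127537 / 118.884507 = 24.243088


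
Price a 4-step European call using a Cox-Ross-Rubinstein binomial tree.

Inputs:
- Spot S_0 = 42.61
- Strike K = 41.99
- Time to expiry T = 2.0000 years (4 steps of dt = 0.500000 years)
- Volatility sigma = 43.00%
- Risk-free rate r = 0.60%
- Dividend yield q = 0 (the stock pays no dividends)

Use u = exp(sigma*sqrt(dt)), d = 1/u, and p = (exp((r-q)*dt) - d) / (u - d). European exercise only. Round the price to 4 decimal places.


dt = T/N = 0.500000
u = exp(sigma*sqrt(dt)) = 1.355345; d = 1/u = 0.737820
p = (exp((r-q)*dt) - d) / (u - d) = 0.429432
Discount per step: exp(-r*dt) = 0.997004
Stock lattice S(k, i) with i counting down-moves:
  k=0: S(0,0) = 42.6100
  k=1: S(1,0) = 57.7512; S(1,1) = 31.4385
  k=2: S(2,0) = 78.2728; S(2,1) = 42.6100; S(2,2) = 23.1959
  k=3: S(3,0) = 106.0867; S(3,1) = 57.7512; S(3,2) = 31.4385; S(3,3) = 17.1144
  k=4: S(4,0) = 143.7841; S(4,1) = 78.2728; S(4,2) = 42.6100; S(4,3) = 23.1959; S(4,4) = 12.6274
Terminal payoffs V(N, i) = max(S_T - K, 0):
  V(4,0) = 101.794066; V(4,1) = 36.282850; V(4,2) = 0.620000; V(4,3) = 0.000000; V(4,4) = 0.000000
Backward induction: V(k, i) = exp(-r*dt) * [p * V(k+1, i) + (1-p) * V(k+1, i+1)].
  V(3,0) = exp(-r*dt) * [p*101.794066 + (1-p)*36.282850] = 64.222485
  V(3,1) = exp(-r*dt) * [p*36.282850 + (1-p)*0.620000] = 15.887025
  V(3,2) = exp(-r*dt) * [p*0.620000 + (1-p)*0.000000] = 0.265450
  V(3,3) = exp(-r*dt) * [p*0.000000 + (1-p)*0.000000] = 0.000000
  V(2,0) = exp(-r*dt) * [p*64.222485 + (1-p)*15.887025] = 36.534036
  V(2,1) = exp(-r*dt) * [p*15.887025 + (1-p)*0.265450] = 6.952959
  V(2,2) = exp(-r*dt) * [p*0.265450 + (1-p)*0.000000] = 0.113651
  V(1,0) = exp(-r*dt) * [p*36.534036 + (1-p)*6.952959] = 19.597131
  V(1,1) = exp(-r*dt) * [p*6.952959 + (1-p)*0.113651] = 3.041528
  V(0,0) = exp(-r*dt) * [p*19.597131 + (1-p)*3.041528] = 10.120621

Answer: Price = V(0,0) = 10.1206


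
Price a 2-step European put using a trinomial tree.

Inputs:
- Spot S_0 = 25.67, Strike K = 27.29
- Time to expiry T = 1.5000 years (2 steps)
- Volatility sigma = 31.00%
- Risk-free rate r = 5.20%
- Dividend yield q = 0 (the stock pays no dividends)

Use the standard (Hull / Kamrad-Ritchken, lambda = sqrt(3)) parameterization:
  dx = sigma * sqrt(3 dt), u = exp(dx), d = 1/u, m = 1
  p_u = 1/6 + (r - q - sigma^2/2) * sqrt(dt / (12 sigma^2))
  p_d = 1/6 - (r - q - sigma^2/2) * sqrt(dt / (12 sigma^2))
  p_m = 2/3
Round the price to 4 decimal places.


dt = T/N = 0.750000; dx = sigma*sqrt(3*dt) = 0.465000
u = exp(dx) = 1.592014; d = 1/u = 0.628135
p_u = 0.169852, p_m = 0.666667, p_d = 0.163481
Discount per step: exp(-r*dt) = 0.961751
Stock lattice S(k, j) with j the centered position index:
  k=0: S(0,+0) = 25.6700
  k=1: S(1,-1) = 16.1242; S(1,+0) = 25.6700; S(1,+1) = 40.8670
  k=2: S(2,-2) = 10.1282; S(2,-1) = 16.1242; S(2,+0) = 25.6700; S(2,+1) = 40.8670; S(2,+2) = 65.0609
Terminal payoffs V(N, j) = max(K - S_T, 0):
  V(2,-2) = 17.161806; V(2,-1) = 11.165772; V(2,+0) = 1.620000; V(2,+1) = 0.000000; V(2,+2) = 0.000000
Backward induction: V(k, j) = exp(-r*dt) * [p_u * V(k+1, j+1) + p_m * V(k+1, j) + p_d * V(k+1, j-1)]
  V(1,-1) = exp(-r*dt) * [p_u*1.620000 + p_m*11.165772 + p_d*17.161806] = 10.122081
  V(1,+0) = exp(-r*dt) * [p_u*0.000000 + p_m*1.620000 + p_d*11.165772] = 2.794264
  V(1,+1) = exp(-r*dt) * [p_u*0.000000 + p_m*0.000000 + p_d*1.620000] = 0.254710
  V(0,+0) = exp(-r*dt) * [p_u*0.254710 + p_m*2.794264 + p_d*10.122081] = 3.424675

Answer: Price = V(0,0) = 3.4247


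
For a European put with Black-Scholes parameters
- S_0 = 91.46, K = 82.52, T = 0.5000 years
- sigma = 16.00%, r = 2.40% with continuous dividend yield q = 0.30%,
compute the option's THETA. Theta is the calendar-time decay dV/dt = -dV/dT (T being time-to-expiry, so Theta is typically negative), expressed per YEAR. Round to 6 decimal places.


d1 = 1.0585479557; d2 = 0.9454108707
phi(d1) = 0.2278197756; exp(-qT) = 0.9985011244; exp(-rT) = 0.9880717129
Theta = -S*exp(-qT)*phi(d1)*sigma/(2*sqrt(T)) + r*K*exp(-rT)*N(-d2) - q*S*exp(-qT)*N(-d1)
N(-d1) = 0.1449028499; N(-d2) = 0.1722245773; sqrt(T) = 0.7071067812
Term 1 = -91.4600 * 0.9985011244 * 0.2278197756 * 0.1600 / (2 * 0.7071067812) = -2.3538357785
Term 2 = 0.0240 * 82.5200 * 0.9880717129 * 0.1722245773 = 0.3370187432
Term 3 = -0.0030 * 91.4600 * 0.9985011244 * 0.1449028499 = -0.0396988510
Theta = -2.3538357785 + (0.3370187432) + (-0.0396988510) = -2.056516

Answer: Theta = -2.056516


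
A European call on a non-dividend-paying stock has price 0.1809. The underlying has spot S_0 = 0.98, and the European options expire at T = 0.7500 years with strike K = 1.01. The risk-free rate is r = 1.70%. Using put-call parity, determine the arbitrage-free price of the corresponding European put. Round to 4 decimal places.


Answer: Put price = 0.1981

Derivation:
Put-call parity: C - P = S_0 * exp(-qT) - K * exp(-rT).
S_0 * exp(-qT) = 0.9800 * 1.00000000 = 0.98000000
K * exp(-rT) = 1.0100 * 0.98733094 = 0.99720425
P = C - S*exp(-qT) + K*exp(-rT)
P = 0.1809 - 0.98000000 + 0.99720425 = 0.1981


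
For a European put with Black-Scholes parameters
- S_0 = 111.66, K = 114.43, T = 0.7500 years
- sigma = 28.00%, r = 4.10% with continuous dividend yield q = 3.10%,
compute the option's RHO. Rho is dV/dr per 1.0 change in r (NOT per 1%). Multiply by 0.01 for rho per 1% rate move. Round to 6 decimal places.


d1 = 0.0511171806; d2 = -0.1913699325
phi(d1) = 0.3984214094; exp(-qT) = 0.9770181987; exp(-rT) = 0.9697179723
N(-d2) = 0.5758821124
Rho = -K*T*exp(-rT)*N(-d2) = -114.4300 * 0.7500 * 0.9697179723 * 0.5758821124 = -47.926994

Answer: Rho = -47.926994


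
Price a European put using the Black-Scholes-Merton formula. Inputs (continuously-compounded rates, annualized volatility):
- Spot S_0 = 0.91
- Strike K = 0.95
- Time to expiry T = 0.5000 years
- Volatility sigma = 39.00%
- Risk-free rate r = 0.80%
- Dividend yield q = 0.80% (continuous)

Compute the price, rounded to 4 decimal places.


d1 = (ln(S/K) + (r - q + 0.5*sigma^2) * T) / (sigma * sqrt(T)) = -0.01810333
d2 = d1 - sigma * sqrt(T) = -0.29387497
exp(-rT) = 0.99600799; exp(-qT) = 0.99600799
P = K * exp(-rT) * N(-d2) - S_0 * exp(-qT) * N(-d1)
N(-d1) = 0.50722179; N(-d2) = 0.61557328
P = 0.9500 * 0.99600799 * 0.61557328 - 0.9100 * 0.99600799 * 0.50722179 = 0.1227

Answer: Price = 0.1227


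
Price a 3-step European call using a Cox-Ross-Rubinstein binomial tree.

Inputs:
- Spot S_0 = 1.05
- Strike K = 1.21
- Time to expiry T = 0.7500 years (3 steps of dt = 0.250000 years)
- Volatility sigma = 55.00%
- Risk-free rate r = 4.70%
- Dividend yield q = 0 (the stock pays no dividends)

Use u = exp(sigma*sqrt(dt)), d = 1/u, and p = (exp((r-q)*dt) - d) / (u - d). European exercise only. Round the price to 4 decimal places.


Answer: Price = V(0,0) = 0.1624

Derivation:
dt = T/N = 0.250000
u = exp(sigma*sqrt(dt)) = 1.316531; d = 1/u = 0.759572
p = (exp((r-q)*dt) - d) / (u - d) = 0.452901
Discount per step: exp(-r*dt) = 0.988319
Stock lattice S(k, i) with i counting down-moves:
  k=0: S(0,0) = 1.0500
  k=1: S(1,0) = 1.3824; S(1,1) = 0.7976
  k=2: S(2,0) = 1.8199; S(2,1) = 1.0500; S(2,2) = 0.6058
  k=3: S(3,0) = 2.3960; S(3,1) = 1.3824; S(3,2) = 0.7976; S(3,3) = 0.4601
Terminal payoffs V(N, i) = max(S_T - K, 0):
  V(3,0) = 1.185975; V(3,1) = 0.172357; V(3,2) = 0.000000; V(3,3) = 0.000000
Backward induction: V(k, i) = exp(-r*dt) * [p * V(k+1, i) + (1-p) * V(k+1, i+1)].
  V(2,0) = exp(-r*dt) * [p*1.185975 + (1-p)*0.172357] = 0.624050
  V(2,1) = exp(-r*dt) * [p*0.172357 + (1-p)*0.000000] = 0.077149
  V(2,2) = exp(-r*dt) * [p*0.000000 + (1-p)*0.000000] = 0.000000
  V(1,0) = exp(-r*dt) * [p*0.624050 + (1-p)*0.077149] = 0.321047
  V(1,1) = exp(-r*dt) * [p*0.077149 + (1-p)*0.000000] = 0.034533
  V(0,0) = exp(-r*dt) * [p*0.321047 + (1-p)*0.034533] = 0.162376


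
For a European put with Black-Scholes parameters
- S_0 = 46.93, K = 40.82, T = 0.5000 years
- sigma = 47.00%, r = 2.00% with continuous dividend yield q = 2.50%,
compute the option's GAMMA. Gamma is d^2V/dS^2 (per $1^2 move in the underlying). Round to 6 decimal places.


d1 = 0.5783530847; d2 = 0.2460128976
phi(d1) = 0.3375017179; exp(-qT) = 0.9875778005; exp(-rT) = 0.9900498337
Gamma = exp(-qT) * phi(d1) / (S * sigma * sqrt(T)) = 0.9875778005 * 0.3375017179 / (46.9300 * 0.4700 * 0.7071067812) = 0.021370

Answer: Gamma = 0.021370


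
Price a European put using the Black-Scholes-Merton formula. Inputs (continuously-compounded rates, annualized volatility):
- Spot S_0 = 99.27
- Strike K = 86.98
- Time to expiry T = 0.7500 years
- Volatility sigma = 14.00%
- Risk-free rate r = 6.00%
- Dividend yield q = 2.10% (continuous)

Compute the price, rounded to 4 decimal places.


d1 = (ln(S/K) + (r - q + 0.5*sigma^2) * T) / (sigma * sqrt(T)) = 1.39195194
d2 = d1 - sigma * sqrt(T) = 1.27070838
exp(-rT) = 0.95599748; exp(-qT) = 0.98437338
P = K * exp(-rT) * N(-d2) - S_0 * exp(-qT) * N(-d1)
N(-d1) = 0.08196848; N(-d2) = 0.10191621
P = 86.9800 * 0.95599748 * 0.10191621 - 99.2700 * 0.98437338 * 0.08196848 = 0.4647

Answer: Price = 0.4647


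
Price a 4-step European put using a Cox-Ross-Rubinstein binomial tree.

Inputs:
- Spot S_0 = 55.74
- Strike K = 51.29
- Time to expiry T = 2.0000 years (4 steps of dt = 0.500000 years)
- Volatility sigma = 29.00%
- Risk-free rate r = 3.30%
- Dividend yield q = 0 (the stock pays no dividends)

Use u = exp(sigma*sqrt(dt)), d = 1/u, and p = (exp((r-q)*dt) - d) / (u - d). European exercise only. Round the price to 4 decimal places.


dt = T/N = 0.500000
u = exp(sigma*sqrt(dt)) = 1.227600; d = 1/u = 0.814598
p = (exp((r-q)*dt) - d) / (u - d) = 0.489196
Discount per step: exp(-r*dt) = 0.983635
Stock lattice S(k, i) with i counting down-moves:
  k=0: S(0,0) = 55.7400
  k=1: S(1,0) = 68.4264; S(1,1) = 45.4057
  k=2: S(2,0) = 84.0003; S(2,1) = 55.7400; S(2,2) = 36.9874
  k=3: S(3,0) = 103.1187; S(3,1) = 68.4264; S(3,2) = 45.4057; S(3,3) = 30.1298
  k=4: S(4,0) = 126.5885; S(4,1) = 84.0003; S(4,2) = 55.7400; S(4,3) = 36.9874; S(4,4) = 24.5437
Terminal payoffs V(N, i) = max(K - S_T, 0):
  V(4,0) = 0.000000; V(4,1) = 0.000000; V(4,2) = 0.000000; V(4,3) = 14.302645; V(4,4) = 26.746326
Backward induction: V(k, i) = exp(-r*dt) * [p * V(k+1, i) + (1-p) * V(k+1, i+1)].
  V(3,0) = exp(-r*dt) * [p*0.000000 + (1-p)*0.000000] = 0.000000
  V(3,1) = exp(-r*dt) * [p*0.000000 + (1-p)*0.000000] = 0.000000
  V(3,2) = exp(-r*dt) * [p*0.000000 + (1-p)*14.302645] = 7.186285
  V(3,3) = exp(-r*dt) * [p*14.302645 + (1-p)*26.746326] = 20.320846
  V(2,0) = exp(-r*dt) * [p*0.000000 + (1-p)*0.000000] = 0.000000
  V(2,1) = exp(-r*dt) * [p*0.000000 + (1-p)*7.186285] = 3.610709
  V(2,2) = exp(-r*dt) * [p*7.186285 + (1-p)*20.320846] = 13.668072
  V(1,0) = exp(-r*dt) * [p*0.000000 + (1-p)*3.610709] = 1.814181
  V(1,1) = exp(-r*dt) * [p*3.610709 + (1-p)*13.668072] = 8.604888
  V(0,0) = exp(-r*dt) * [p*1.814181 + (1-p)*8.604888] = 5.196446

Answer: Price = V(0,0) = 5.1964


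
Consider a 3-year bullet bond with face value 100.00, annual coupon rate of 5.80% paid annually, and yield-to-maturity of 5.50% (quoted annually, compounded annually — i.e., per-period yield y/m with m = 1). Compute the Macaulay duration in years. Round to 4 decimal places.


Coupon per period c = face * coupon_rate / m = 5.800000
Periods per year m = 1; per-period yield y/m = 0.055000
Number of cashflows N = 3
Cashflows (t years, CF_t, discount factor 1/(1+y/m)^(m*t), PV):
  t = 1.0000: CF_t = 5.800000, DF = 0.947867, PV = 5.497630
  t = 2.0000: CF_t = 5.800000, DF = 0.898452, PV = 5.211024
  t = 3.0000: CF_t = 105.800000, DF = 0.851614, PV = 90.100726
Price P = sum_t PV_t = 100.809380
Macaulay numerator sum_t t * PV_t:
  t * PV_t at t = 1.0000: 5.497630
  t * PV_t at t = 2.0000: 10.422048
  t * PV_t at t = 3.0000: 270.302177
Macaulay duration D = (sum_t t * PV_t) / P = 286.221855 / 100.809380 = 2.839238

Answer: Macaulay duration = 2.8392 years


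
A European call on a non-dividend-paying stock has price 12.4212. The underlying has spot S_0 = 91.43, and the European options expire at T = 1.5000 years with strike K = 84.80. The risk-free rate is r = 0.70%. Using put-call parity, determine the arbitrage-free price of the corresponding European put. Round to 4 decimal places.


Answer: Put price = 4.9055

Derivation:
Put-call parity: C - P = S_0 * exp(-qT) - K * exp(-rT).
S_0 * exp(-qT) = 91.4300 * 1.00000000 = 91.43000000
K * exp(-rT) = 84.8000 * 0.98955493 = 83.91425828
P = C - S*exp(-qT) + K*exp(-rT)
P = 12.4212 - 91.43000000 + 83.91425828 = 4.9055


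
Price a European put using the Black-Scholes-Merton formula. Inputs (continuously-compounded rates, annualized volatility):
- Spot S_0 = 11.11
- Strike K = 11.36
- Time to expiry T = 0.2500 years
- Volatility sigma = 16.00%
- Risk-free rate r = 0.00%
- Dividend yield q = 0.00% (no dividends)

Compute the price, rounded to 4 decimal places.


d1 = (ln(S/K) + (r - q + 0.5*sigma^2) * T) / (sigma * sqrt(T)) = -0.23816012
d2 = d1 - sigma * sqrt(T) = -0.31816012
exp(-rT) = 1.00000000; exp(-qT) = 1.00000000
P = K * exp(-rT) * N(-d2) - S_0 * exp(-qT) * N(-d1)
N(-d1) = 0.59412155; N(-d2) = 0.62481826
P = 11.3600 * 1.00000000 * 0.62481826 - 11.1100 * 1.00000000 * 0.59412155 = 0.4972

Answer: Price = 0.4972


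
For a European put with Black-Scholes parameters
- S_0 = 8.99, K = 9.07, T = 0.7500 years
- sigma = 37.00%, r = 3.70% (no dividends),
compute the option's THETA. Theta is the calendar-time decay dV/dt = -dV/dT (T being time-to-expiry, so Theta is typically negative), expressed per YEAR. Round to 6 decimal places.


Answer: Theta = -0.571597

Derivation:
d1 = 0.2191686671; d2 = -0.1012607323
phi(d1) = 0.3894748501; exp(-qT) = 1.0000000000; exp(-rT) = 0.9726314943
Theta = -S*exp(-qT)*phi(d1)*sigma/(2*sqrt(T)) + r*K*exp(-rT)*N(-d2) - q*S*exp(-qT)*N(-d1)
N(-d1) = 0.4132593311; N(-d2) = 0.5403282565; sqrt(T) = 0.8660254038
Term 1 = -8.9900 * 1.0000000000 * 0.3894748501 * 0.3700 / (2 * 0.8660254038) = -0.7479631592
Term 2 = 0.0370 * 9.0700 * 0.9726314943 * 0.5403282565 = 0.1763660624
Term 3 = 0 (no dividend yield, q = 0)
Theta = -0.7479631592 + (0.1763660624) + (0.0000000000) = -0.571597


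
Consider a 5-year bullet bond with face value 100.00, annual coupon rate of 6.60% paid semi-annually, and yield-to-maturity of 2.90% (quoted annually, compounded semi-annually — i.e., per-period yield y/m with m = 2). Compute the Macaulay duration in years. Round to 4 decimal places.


Coupon per period c = face * coupon_rate / m = 3.300000
Periods per year m = 2; per-period yield y/m = 0.014500
Number of cashflows N = 10
Cashflows (t years, CF_t, discount factor 1/(1+y/m)^(m*t), PV):
  t = 0.5000: CF_t = 3.300000, DF = 0.985707, PV = 3.252834
  t = 1.0000: CF_t = 3.300000, DF = 0.971619, PV = 3.206342
  t = 1.5000: CF_t = 3.300000, DF = 0.957732, PV = 3.160514
  t = 2.0000: CF_t = 3.300000, DF = 0.944043, PV = 3.115342
  t = 2.5000: CF_t = 3.300000, DF = 0.930550, PV = 3.070815
  t = 3.0000: CF_t = 3.300000, DF = 0.917250, PV = 3.026925
  t = 3.5000: CF_t = 3.300000, DF = 0.904140, PV = 2.983662
  t = 4.0000: CF_t = 3.300000, DF = 0.891217, PV = 2.941017
  t = 4.5000: CF_t = 3.300000, DF = 0.878479, PV = 2.898982
  t = 5.0000: CF_t = 103.300000, DF = 0.865923, PV = 89.449889
Price P = sum_t PV_t = 117.106322
Macaulay numerator sum_t t * PV_t:
  t * PV_t at t = 0.5000: 1.626417
  t * PV_t at t = 1.0000: 3.206342
  t * PV_t at t = 1.5000: 4.740772
  t * PV_t at t = 2.0000: 6.230684
  t * PV_t at t = 2.5000: 7.677038
  t * PV_t at t = 3.0000: 9.080774
  t * PV_t at t = 3.5000: 10.442816
  t * PV_t at t = 4.0000: 11.764068
  t * PV_t at t = 4.5000: 13.045418
  t * PV_t at t = 5.0000: 447.249447
Macaulay duration D = (sum_t t * PV_t) / P = 515.063776 / 117.106322 = 4.398258

Answer: Macaulay duration = 4.3983 years


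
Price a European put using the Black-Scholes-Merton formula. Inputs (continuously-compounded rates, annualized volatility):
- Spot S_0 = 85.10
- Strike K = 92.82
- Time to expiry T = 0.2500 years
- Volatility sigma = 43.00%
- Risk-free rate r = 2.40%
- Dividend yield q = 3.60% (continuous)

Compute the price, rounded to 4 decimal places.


Answer: Price = 12.1703

Derivation:
d1 = (ln(S/K) + (r - q + 0.5*sigma^2) * T) / (sigma * sqrt(T)) = -0.31033767
d2 = d1 - sigma * sqrt(T) = -0.52533767
exp(-rT) = 0.99401796; exp(-qT) = 0.99104038
P = K * exp(-rT) * N(-d2) - S_0 * exp(-qT) * N(-d1)
N(-d1) = 0.62184790; N(-d2) = 0.70032576
P = 92.8200 * 0.99401796 * 0.70032576 - 85.1000 * 0.99104038 * 0.62184790 = 12.1703


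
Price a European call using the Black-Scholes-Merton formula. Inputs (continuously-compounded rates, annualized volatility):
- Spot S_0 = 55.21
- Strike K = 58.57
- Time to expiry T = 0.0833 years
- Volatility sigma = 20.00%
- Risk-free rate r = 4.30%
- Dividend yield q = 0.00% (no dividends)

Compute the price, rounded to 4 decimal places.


d1 = (ln(S/K) + (r - q + 0.5*sigma^2) * T) / (sigma * sqrt(T)) = -0.93256029
d2 = d1 - sigma * sqrt(T) = -0.99028376
exp(-rT) = 0.99642451; exp(-qT) = 1.00000000
C = S_0 * exp(-qT) * N(d1) - K * exp(-rT) * N(d2)
N(d1) = 0.17552352; N(d2) = 0.16101772
C = 55.2100 * 1.00000000 * 0.17552352 - 58.5700 * 0.99642451 * 0.16101772 = 0.2936

Answer: Price = 0.2936
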